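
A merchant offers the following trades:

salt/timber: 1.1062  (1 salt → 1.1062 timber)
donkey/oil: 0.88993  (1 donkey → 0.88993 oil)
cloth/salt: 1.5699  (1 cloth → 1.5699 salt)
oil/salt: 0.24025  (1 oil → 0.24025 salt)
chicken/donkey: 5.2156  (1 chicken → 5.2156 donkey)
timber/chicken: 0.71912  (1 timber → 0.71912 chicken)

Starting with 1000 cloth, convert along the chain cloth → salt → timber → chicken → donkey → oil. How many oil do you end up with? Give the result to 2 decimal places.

5796.52

1000 cloth × 1.5699 = 1569.9 salt
1569.9 salt × 1.1062 = 1736.62338 timber
1736.62338 timber × 0.71912 = 1248.8406050256 chicken
1248.8406050256 chicken × 5.2156 = 6513.45305957151936 donkey
6513.45305957151936 donkey × 0.88993 = 5796.5172813044822240448 oil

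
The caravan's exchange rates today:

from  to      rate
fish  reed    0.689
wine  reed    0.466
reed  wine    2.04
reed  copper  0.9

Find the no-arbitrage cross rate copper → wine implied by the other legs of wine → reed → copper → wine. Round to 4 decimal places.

Known legs of the cycle: 0.466 × 0.9 = 0.4194
For no arbitrage the full-cycle product must be 1, so the missing rate is 1 / 0.4194 ≈ 2.384359.

2.3844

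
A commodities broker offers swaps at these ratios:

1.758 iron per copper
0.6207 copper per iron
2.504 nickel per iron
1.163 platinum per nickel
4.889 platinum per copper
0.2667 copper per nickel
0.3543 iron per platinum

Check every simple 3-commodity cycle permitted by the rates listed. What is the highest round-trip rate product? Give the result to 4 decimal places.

1.1740

copper→iron→nickel→copper: 1.758 × 2.504 × 0.2667 = 1.17402
copper→platinum→iron→copper: 4.889 × 0.3543 × 0.6207 = 1.07516
nickel→platinum→iron→nickel: 1.163 × 0.3543 × 2.504 = 1.03178
Maximum is copper→iron→nickel→copper at 1.1740; arbitrage exists.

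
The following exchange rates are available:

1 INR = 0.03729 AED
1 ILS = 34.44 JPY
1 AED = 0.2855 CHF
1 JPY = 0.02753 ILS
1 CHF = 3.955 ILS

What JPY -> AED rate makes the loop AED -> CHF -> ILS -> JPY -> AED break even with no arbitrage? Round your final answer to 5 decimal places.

Known legs of the cycle: 0.2855 × 3.955 × 34.44 = 38.8880121
For no arbitrage the full-cycle product must be 1, so the missing rate is 1 / 38.8880121 ≈ 0.0257149.

0.02571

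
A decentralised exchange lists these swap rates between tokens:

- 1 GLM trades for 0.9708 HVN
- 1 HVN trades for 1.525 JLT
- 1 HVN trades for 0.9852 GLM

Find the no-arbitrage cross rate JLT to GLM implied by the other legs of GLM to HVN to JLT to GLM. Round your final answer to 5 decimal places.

0.67546

Known legs of the cycle: 0.9708 × 1.525 = 1.48047
For no arbitrage the full-cycle product must be 1, so the missing rate is 1 / 1.48047 ≈ 0.6754612.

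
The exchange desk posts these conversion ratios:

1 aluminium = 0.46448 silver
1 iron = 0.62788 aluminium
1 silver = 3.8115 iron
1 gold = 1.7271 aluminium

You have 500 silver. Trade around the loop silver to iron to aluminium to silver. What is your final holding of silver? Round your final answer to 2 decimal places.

555.79

500 silver × 3.8115 = 1905.75 iron
1905.75 iron × 0.62788 = 1196.58231 aluminium
1196.58231 aluminium × 0.46448 = 555.7885513488 silver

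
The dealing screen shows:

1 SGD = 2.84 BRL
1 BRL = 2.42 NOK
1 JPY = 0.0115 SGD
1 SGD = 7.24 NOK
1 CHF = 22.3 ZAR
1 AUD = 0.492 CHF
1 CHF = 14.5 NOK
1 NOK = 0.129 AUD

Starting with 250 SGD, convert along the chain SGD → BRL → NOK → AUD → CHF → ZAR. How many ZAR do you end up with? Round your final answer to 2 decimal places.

2431.83

250 SGD × 2.84 = 710 BRL
710 BRL × 2.42 = 1718.2 NOK
1718.2 NOK × 0.129 = 221.6478 AUD
221.6478 AUD × 0.492 = 109.0507176 CHF
109.0507176 CHF × 22.3 = 2431.83100248 ZAR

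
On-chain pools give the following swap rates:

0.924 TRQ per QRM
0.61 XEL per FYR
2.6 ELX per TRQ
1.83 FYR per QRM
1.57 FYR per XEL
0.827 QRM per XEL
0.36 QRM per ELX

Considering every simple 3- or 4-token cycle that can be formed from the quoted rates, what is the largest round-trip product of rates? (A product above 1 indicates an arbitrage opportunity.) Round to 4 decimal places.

XEL→QRM→FYR→XEL: 0.827 × 1.83 × 0.61 = 0.92318
TRQ→ELX→QRM→TRQ: 2.6 × 0.36 × 0.924 = 0.86486
Maximum is XEL→QRM→FYR→XEL at 0.9232; no arbitrage — every cycle loses value.

0.9232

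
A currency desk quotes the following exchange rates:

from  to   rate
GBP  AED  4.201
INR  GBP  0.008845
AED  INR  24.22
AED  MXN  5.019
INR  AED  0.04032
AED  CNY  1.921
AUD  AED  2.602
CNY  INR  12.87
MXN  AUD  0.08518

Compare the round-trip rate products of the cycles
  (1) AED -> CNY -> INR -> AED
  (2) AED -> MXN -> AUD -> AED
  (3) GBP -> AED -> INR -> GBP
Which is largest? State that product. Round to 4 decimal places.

1.1124

(1) 1.921 × 12.87 × 0.04032 = 0.99684
(2) 5.019 × 0.08518 × 2.602 = 1.11240
(3) 4.201 × 24.22 × 0.008845 = 0.89996
Highest is cycle (2) at 1.1124 (>1, arbitrage).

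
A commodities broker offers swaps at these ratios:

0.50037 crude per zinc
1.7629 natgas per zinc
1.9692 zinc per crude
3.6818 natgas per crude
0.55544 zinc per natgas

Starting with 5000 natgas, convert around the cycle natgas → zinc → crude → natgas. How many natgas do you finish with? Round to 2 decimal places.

5116.33

5000 natgas × 0.55544 = 2777.2 zinc
2777.2 zinc × 0.50037 = 1389.627564 crude
1389.627564 crude × 3.6818 = 5116.3307651352 natgas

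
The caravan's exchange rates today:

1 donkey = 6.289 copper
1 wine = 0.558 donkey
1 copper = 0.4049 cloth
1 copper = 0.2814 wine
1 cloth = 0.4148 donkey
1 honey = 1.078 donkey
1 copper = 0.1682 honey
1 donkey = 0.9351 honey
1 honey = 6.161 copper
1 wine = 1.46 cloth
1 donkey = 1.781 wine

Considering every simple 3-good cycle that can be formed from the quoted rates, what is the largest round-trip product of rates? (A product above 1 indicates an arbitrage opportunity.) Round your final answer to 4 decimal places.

1.1403

donkey→copper→honey→donkey: 6.289 × 0.1682 × 1.078 = 1.14032
wine→cloth→donkey→wine: 1.46 × 0.4148 × 1.781 = 1.07859
donkey→copper→cloth→donkey: 6.289 × 0.4049 × 0.4148 = 1.05625
wine→donkey→copper→wine: 0.558 × 6.289 × 0.2814 = 0.98751
Maximum is donkey→copper→honey→donkey at 1.1403; arbitrage exists.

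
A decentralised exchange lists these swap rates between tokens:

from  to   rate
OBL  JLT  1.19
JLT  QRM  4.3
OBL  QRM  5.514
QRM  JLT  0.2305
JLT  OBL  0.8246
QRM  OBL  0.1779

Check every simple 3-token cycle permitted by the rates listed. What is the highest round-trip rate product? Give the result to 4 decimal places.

1.0480

QRM→JLT→OBL→QRM: 0.2305 × 0.8246 × 5.514 = 1.04805
QRM→OBL→JLT→QRM: 0.1779 × 1.19 × 4.3 = 0.91031
Maximum is QRM→JLT→OBL→QRM at 1.0480; arbitrage exists.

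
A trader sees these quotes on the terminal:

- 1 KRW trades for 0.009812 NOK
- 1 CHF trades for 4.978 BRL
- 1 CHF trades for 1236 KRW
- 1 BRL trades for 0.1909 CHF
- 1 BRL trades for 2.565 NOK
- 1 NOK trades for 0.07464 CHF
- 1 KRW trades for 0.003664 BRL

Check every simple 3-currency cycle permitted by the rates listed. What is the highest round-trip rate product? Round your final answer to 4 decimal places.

0.9530

CHF→BRL→NOK→CHF: 4.978 × 2.565 × 0.07464 = 0.95305
CHF→KRW→NOK→CHF: 1236 × 0.009812 × 0.07464 = 0.90521
CHF→KRW→BRL→CHF: 1236 × 0.003664 × 0.1909 = 0.86453
Maximum is CHF→BRL→NOK→CHF at 0.9530; no arbitrage — every cycle loses value.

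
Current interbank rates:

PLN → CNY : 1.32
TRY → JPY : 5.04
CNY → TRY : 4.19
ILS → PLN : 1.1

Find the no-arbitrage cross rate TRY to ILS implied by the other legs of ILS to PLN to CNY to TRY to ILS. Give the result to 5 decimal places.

0.16437

Known legs of the cycle: 1.1 × 1.32 × 4.19 = 6.08388
For no arbitrage the full-cycle product must be 1, so the missing rate is 1 / 6.08388 ≈ 0.1643688.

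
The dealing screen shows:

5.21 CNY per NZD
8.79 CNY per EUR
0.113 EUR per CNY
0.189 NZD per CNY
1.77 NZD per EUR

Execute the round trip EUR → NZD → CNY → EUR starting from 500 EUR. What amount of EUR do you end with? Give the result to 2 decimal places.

521.03

500 EUR × 1.77 = 885 NZD
885 NZD × 5.21 = 4610.85 CNY
4610.85 CNY × 0.113 = 521.02605 EUR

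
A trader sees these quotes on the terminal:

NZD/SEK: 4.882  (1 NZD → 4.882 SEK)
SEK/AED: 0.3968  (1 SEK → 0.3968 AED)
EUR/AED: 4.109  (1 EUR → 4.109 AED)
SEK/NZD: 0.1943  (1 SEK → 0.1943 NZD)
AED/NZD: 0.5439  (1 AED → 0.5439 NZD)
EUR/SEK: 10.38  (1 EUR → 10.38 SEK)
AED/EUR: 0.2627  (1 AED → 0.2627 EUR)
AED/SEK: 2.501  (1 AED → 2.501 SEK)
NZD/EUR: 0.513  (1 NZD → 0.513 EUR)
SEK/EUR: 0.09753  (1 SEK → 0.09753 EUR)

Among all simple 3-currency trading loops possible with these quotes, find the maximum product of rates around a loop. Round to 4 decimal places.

AED→NZD→EUR→AED: 0.5439 × 0.513 × 4.109 = 1.14650
SEK→AED→EUR→SEK: 0.3968 × 0.2627 × 10.38 = 1.08200
SEK→AED→NZD→SEK: 0.3968 × 0.5439 × 4.882 = 1.05363
SEK→NZD→EUR→SEK: 0.1943 × 0.513 × 10.38 = 1.03464
SEK→EUR→AED→SEK: 0.09753 × 4.109 × 2.501 = 1.00228
Maximum is AED→NZD→EUR→AED at 1.1465; arbitrage exists.

1.1465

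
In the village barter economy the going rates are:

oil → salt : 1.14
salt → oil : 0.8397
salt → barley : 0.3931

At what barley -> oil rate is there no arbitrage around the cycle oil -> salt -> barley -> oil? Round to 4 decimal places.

2.2315

Known legs of the cycle: 1.14 × 0.3931 = 0.448134
For no arbitrage the full-cycle product must be 1, so the missing rate is 1 / 0.448134 ≈ 2.231475.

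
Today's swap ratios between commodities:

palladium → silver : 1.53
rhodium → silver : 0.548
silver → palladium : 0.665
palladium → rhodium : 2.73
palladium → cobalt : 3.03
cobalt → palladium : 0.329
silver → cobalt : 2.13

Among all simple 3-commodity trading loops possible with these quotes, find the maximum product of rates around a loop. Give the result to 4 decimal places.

1.0722

palladium→silver→cobalt→palladium: 1.53 × 2.13 × 0.329 = 1.07218
palladium→rhodium→silver→palladium: 2.73 × 0.548 × 0.665 = 0.99487
Maximum is palladium→silver→cobalt→palladium at 1.0722; arbitrage exists.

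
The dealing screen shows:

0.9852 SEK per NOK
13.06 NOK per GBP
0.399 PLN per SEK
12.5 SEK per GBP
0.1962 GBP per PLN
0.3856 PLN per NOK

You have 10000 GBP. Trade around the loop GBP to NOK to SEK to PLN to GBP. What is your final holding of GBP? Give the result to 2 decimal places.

10000 GBP × 13.06 = 130600 NOK
130600 NOK × 0.9852 = 128667.12 SEK
128667.12 SEK × 0.399 = 51338.18088 PLN
51338.18088 PLN × 0.1962 = 10072.551088656 GBP

10072.55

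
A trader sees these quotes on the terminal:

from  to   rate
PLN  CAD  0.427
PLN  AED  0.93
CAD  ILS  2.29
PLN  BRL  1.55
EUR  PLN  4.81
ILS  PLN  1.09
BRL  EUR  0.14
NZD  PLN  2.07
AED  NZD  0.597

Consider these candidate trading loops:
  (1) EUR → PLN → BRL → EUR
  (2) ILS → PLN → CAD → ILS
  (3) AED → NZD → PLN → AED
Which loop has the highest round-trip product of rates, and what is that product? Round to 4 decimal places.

1.1493

(1) 4.81 × 1.55 × 0.14 = 1.04377
(2) 1.09 × 0.427 × 2.29 = 1.06583
(3) 0.597 × 2.07 × 0.93 = 1.14928
Highest is cycle (3) at 1.1493 (>1, arbitrage).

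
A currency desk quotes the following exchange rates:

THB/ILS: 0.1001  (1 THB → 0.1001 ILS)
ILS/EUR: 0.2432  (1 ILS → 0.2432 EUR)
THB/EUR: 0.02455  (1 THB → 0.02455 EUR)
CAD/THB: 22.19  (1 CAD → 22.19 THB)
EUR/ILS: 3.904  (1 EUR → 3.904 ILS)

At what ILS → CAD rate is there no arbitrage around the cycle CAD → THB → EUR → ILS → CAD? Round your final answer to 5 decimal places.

Known legs of the cycle: 22.19 × 0.02455 × 3.904 = 2.126760608
For no arbitrage the full-cycle product must be 1, so the missing rate is 1 / 2.126760608 ≈ 0.4701987.

0.47020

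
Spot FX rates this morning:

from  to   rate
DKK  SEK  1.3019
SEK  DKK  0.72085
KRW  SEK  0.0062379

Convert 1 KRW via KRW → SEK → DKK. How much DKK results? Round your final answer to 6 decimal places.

0.004497

1 KRW × 0.0062379 = 0.0062379 SEK
0.0062379 SEK × 0.72085 = 0.004496590215 DKK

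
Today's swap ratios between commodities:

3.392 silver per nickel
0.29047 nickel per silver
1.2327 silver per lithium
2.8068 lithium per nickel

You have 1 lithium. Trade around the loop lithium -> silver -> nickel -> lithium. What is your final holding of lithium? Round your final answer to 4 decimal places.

1 lithium × 1.2327 = 1.2327 silver
1.2327 silver × 0.29047 = 0.358062369 nickel
0.358062369 nickel × 2.8068 = 1.0050094573092 lithium

1.0050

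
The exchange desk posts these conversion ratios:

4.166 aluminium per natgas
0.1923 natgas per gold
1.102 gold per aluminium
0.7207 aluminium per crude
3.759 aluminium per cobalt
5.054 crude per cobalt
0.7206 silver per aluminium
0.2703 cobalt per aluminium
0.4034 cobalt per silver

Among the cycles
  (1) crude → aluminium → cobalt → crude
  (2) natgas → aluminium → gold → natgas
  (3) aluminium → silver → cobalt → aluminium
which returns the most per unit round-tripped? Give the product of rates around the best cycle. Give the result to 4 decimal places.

(1) 0.7207 × 0.2703 × 5.054 = 0.98455
(2) 4.166 × 1.102 × 0.1923 = 0.88284
(3) 0.7206 × 0.4034 × 3.759 = 1.09270
Highest is cycle (3) at 1.0927 (>1, arbitrage).

1.0927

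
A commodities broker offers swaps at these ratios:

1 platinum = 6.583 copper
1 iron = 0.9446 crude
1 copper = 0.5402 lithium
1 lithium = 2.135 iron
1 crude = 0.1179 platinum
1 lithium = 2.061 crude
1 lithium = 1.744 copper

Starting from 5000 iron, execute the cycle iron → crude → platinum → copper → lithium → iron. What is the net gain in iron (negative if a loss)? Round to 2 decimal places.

5000 iron × 0.9446 = 4723 crude
4723 crude × 0.1179 = 556.8417 platinum
556.8417 platinum × 6.583 = 3665.6889111 copper
3665.6889111 copper × 0.5402 = 1980.20514977622 lithium
1980.20514977622 lithium × 2.135 = 4227.7379947722297 iron
Net change: 4227.7379947722297 − 5000 = -772.2620052277703 iron

-772.26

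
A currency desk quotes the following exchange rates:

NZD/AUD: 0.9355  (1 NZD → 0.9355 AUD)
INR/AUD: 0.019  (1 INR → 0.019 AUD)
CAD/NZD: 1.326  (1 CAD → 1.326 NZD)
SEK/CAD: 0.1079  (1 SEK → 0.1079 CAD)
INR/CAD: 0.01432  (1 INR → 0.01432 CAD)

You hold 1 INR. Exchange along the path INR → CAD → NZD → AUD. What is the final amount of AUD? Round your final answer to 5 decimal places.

0.01776

1 INR × 0.01432 = 0.01432 CAD
0.01432 CAD × 1.326 = 0.01898832 NZD
0.01898832 NZD × 0.9355 = 0.01776357336 AUD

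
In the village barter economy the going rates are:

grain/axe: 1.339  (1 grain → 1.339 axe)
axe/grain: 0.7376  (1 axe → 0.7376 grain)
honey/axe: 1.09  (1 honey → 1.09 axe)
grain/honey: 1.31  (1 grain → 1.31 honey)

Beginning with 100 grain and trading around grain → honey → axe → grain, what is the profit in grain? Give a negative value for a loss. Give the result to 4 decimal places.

100 grain × 1.31 = 131 honey
131 honey × 1.09 = 142.79 axe
142.79 axe × 0.7376 = 105.321904 grain
Net change: 105.321904 − 100 = 5.321904 grain

5.3219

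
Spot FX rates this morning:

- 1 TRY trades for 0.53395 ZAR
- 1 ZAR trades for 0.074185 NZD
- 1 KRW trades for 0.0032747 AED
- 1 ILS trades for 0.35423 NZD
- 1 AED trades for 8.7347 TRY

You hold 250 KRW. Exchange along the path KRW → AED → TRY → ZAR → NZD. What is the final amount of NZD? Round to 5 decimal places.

250 KRW × 0.0032747 = 0.818675 AED
0.818675 AED × 8.7347 = 7.1508805225 TRY
7.1508805225 TRY × 0.53395 = 3.818212654988875 ZAR
3.818212654988875 ZAR × 0.074185 = 0.283254105810349691875 NZD

0.28325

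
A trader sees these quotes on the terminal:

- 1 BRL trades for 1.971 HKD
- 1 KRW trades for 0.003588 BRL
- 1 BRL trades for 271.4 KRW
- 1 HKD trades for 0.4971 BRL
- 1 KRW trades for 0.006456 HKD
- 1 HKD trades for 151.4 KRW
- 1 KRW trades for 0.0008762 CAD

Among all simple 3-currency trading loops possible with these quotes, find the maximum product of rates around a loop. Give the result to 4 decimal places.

1.0707

KRW→BRL→HKD→KRW: 0.003588 × 1.971 × 151.4 = 1.07069
KRW→HKD→BRL→KRW: 0.006456 × 0.4971 × 271.4 = 0.87100
Maximum is KRW→BRL→HKD→KRW at 1.0707; arbitrage exists.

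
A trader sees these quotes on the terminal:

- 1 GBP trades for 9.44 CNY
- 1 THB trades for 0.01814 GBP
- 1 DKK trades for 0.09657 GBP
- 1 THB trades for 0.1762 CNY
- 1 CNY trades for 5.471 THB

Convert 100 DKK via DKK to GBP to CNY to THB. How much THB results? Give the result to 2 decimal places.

498.75

100 DKK × 0.09657 = 9.657 GBP
9.657 GBP × 9.44 = 91.16208 CNY
91.16208 CNY × 5.471 = 498.74773968 THB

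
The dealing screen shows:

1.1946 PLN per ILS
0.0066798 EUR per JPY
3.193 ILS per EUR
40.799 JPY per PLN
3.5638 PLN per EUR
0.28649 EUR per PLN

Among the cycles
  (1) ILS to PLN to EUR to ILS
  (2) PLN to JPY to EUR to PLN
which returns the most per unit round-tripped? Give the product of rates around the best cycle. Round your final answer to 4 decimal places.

1.0928

(1) 1.1946 × 0.28649 × 3.193 = 1.09278
(2) 40.799 × 0.0066798 × 3.5638 = 0.97124
Highest is cycle (1) at 1.0928 (>1, arbitrage).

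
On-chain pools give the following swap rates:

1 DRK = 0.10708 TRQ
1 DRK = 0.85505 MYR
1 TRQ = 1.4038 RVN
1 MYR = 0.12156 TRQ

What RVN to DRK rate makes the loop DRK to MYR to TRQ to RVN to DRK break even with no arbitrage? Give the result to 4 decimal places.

6.8535

Known legs of the cycle: 0.85505 × 0.12156 × 1.4038 = 0.1459108007364
For no arbitrage the full-cycle product must be 1, so the missing rate is 1 / 0.1459108007364 ≈ 6.853502.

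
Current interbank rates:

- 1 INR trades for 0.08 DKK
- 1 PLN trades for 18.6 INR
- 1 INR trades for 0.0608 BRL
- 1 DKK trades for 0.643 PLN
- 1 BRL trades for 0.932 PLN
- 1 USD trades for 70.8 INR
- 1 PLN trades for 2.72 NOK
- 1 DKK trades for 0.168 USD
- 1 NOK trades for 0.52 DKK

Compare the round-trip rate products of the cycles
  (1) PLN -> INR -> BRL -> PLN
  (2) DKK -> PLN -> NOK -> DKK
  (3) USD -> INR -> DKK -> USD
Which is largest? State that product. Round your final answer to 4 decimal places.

1.0540

(1) 18.6 × 0.0608 × 0.932 = 1.05398
(2) 0.643 × 2.72 × 0.52 = 0.90946
(3) 70.8 × 0.08 × 0.168 = 0.95155
Highest is cycle (1) at 1.0540 (>1, arbitrage).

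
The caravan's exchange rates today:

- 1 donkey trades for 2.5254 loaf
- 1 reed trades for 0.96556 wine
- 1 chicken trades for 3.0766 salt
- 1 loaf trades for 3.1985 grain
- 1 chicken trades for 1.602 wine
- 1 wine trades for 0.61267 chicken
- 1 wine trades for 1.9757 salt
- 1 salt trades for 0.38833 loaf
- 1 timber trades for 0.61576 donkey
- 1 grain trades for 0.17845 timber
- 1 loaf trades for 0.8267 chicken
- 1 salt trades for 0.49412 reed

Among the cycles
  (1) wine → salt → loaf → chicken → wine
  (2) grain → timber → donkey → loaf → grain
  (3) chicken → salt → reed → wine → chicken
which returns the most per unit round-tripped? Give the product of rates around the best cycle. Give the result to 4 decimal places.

1.0161

(1) 1.9757 × 0.38833 × 0.8267 × 1.602 = 1.01609
(2) 0.17845 × 0.61576 × 2.5254 × 3.1985 = 0.88757
(3) 3.0766 × 0.49412 × 0.96556 × 0.61267 = 0.89931
Highest is cycle (1) at 1.0161 (>1, arbitrage).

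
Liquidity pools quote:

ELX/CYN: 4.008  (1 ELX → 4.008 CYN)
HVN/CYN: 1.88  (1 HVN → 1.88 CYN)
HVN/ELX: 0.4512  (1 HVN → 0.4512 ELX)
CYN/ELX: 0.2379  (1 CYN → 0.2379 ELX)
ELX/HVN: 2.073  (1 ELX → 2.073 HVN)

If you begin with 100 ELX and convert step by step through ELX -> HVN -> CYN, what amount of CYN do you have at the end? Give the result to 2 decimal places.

389.72

100 ELX × 2.073 = 207.3 HVN
207.3 HVN × 1.88 = 389.724 CYN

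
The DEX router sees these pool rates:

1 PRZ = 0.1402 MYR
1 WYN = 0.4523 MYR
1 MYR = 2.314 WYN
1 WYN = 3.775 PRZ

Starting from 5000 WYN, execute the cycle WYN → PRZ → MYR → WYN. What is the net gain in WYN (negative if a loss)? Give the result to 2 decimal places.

1123.48

5000 WYN × 3.775 = 18875 PRZ
18875 PRZ × 0.1402 = 2646.275 MYR
2646.275 MYR × 2.314 = 6123.48035 WYN
Net change: 6123.48035 − 5000 = 1123.48035 WYN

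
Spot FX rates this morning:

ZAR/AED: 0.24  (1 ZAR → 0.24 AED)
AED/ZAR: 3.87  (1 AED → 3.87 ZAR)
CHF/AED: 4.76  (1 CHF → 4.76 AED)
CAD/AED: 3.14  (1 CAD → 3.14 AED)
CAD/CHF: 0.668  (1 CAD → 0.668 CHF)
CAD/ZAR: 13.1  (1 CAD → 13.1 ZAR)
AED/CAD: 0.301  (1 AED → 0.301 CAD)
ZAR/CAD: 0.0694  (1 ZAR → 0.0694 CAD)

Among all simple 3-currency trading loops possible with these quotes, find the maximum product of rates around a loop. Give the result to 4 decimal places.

CAD→CHF→AED→CAD: 0.668 × 4.76 × 0.301 = 0.95708
CAD→ZAR→AED→CAD: 13.1 × 0.24 × 0.301 = 0.94634
CAD→AED→ZAR→CAD: 3.14 × 3.87 × 0.0694 = 0.84333
Maximum is CAD→CHF→AED→CAD at 0.9571; no arbitrage — every cycle loses value.

0.9571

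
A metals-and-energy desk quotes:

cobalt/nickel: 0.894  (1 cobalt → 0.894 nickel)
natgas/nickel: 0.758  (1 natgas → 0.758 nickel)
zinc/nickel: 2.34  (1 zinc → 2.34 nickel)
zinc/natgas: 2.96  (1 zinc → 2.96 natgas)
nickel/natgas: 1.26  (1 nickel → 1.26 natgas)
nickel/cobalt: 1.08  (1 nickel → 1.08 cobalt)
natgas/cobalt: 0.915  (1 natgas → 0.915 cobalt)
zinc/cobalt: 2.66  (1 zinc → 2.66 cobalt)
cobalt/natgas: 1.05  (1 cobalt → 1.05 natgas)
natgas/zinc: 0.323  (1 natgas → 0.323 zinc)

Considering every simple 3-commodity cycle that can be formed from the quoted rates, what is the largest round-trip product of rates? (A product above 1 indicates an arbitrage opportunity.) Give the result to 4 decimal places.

cobalt→nickel→natgas→cobalt: 0.894 × 1.26 × 0.915 = 1.03069
nickel→natgas→zinc→nickel: 1.26 × 0.323 × 2.34 = 0.95233
cobalt→natgas→zinc→cobalt: 1.05 × 0.323 × 2.66 = 0.90214
cobalt→natgas→nickel→cobalt: 1.05 × 0.758 × 1.08 = 0.85957
Maximum is cobalt→nickel→natgas→cobalt at 1.0307; arbitrage exists.

1.0307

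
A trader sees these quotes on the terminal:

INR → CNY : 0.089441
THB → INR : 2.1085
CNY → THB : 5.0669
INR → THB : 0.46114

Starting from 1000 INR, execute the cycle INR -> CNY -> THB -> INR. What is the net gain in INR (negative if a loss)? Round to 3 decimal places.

1000 INR × 0.089441 = 89.441 CNY
89.441 CNY × 5.0669 = 453.1886029 THB
453.1886029 THB × 2.1085 = 955.54816921465 INR
Net change: 955.54816921465 − 1000 = -44.45183078535 INR

-44.452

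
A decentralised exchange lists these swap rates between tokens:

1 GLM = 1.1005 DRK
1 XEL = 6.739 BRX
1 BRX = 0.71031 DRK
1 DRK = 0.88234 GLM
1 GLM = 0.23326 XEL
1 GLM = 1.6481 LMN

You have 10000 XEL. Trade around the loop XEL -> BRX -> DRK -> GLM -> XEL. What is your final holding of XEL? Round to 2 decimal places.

10000 XEL × 6.739 = 67390 BRX
67390 BRX × 0.71031 = 47867.7909 DRK
47867.7909 DRK × 0.88234 = 42235.666622706 GLM
42235.666622706 GLM × 0.23326 = 9851.89159641240156 XEL

9851.89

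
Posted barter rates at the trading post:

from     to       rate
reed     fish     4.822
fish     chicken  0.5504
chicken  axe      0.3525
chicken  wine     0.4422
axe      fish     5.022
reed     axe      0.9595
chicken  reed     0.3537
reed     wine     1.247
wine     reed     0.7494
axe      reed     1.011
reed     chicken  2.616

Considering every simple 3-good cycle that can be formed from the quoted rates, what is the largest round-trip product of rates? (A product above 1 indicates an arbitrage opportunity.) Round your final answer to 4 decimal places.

0.9743

axe→fish→chicken→axe: 5.022 × 0.5504 × 0.3525 = 0.97435
fish→chicken→reed→fish: 0.5504 × 0.3537 × 4.822 = 0.93873
axe→reed→chicken→axe: 1.011 × 2.616 × 0.3525 = 0.93228
wine→reed→chicken→wine: 0.7494 × 2.616 × 0.4422 = 0.86690
Maximum is axe→fish→chicken→axe at 0.9743; no arbitrage — every cycle loses value.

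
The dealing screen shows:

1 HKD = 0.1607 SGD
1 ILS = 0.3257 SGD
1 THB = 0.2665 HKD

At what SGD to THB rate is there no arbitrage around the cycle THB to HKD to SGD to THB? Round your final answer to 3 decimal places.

23.350

Known legs of the cycle: 0.2665 × 0.1607 = 0.04282655
For no arbitrage the full-cycle product must be 1, so the missing rate is 1 / 0.04282655 ≈ 23.35000.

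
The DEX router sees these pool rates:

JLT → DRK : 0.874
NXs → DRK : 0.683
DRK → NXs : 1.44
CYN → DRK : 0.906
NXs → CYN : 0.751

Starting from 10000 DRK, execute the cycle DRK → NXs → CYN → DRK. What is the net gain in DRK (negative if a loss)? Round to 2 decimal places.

10000 DRK × 1.44 = 14400 NXs
14400 NXs × 0.751 = 10814.4 CYN
10814.4 CYN × 0.906 = 9797.8464 DRK
Net change: 9797.8464 − 10000 = -202.1536 DRK

-202.15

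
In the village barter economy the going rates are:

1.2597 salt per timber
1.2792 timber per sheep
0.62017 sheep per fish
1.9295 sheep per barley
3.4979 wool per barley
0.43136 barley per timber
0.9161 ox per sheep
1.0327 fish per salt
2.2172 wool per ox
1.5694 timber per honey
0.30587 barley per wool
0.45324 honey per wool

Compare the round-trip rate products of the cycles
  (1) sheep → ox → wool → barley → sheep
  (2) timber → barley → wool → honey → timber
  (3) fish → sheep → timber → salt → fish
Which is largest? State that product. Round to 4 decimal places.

1.1988

(1) 0.9161 × 2.2172 × 0.30587 × 1.9295 = 1.19875
(2) 0.43136 × 3.4979 × 0.45324 × 1.5694 = 1.07327
(3) 0.62017 × 1.2792 × 1.2597 × 1.0327 = 1.03203
Highest is cycle (1) at 1.1988 (>1, arbitrage).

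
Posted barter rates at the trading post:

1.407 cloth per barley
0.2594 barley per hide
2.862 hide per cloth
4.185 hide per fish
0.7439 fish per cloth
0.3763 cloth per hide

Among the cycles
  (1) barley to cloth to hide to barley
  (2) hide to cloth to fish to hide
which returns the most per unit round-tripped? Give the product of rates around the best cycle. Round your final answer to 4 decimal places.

(1) 1.407 × 2.862 × 0.2594 = 1.04456
(2) 0.3763 × 0.7439 × 4.185 = 1.17151
Highest is cycle (2) at 1.1715 (>1, arbitrage).

1.1715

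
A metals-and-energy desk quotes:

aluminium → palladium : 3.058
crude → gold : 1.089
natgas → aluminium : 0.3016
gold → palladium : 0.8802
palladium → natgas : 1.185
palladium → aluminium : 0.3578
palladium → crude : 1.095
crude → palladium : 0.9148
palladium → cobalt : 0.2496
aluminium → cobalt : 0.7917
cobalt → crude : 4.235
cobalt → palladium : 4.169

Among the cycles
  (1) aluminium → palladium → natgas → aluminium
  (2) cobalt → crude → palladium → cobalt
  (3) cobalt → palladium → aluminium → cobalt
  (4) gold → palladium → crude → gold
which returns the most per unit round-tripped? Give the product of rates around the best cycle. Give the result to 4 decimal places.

1.1810

(1) 3.058 × 1.185 × 0.3016 = 1.09292
(2) 4.235 × 0.9148 × 0.2496 = 0.96699
(3) 4.169 × 0.3578 × 0.7917 = 1.18095
(4) 0.8802 × 1.095 × 1.089 = 1.04960
Highest is cycle (3) at 1.1810 (>1, arbitrage).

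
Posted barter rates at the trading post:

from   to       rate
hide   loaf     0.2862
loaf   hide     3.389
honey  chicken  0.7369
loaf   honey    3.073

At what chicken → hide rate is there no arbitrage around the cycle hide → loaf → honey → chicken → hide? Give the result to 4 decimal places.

1.5430

Known legs of the cycle: 0.2862 × 3.073 × 0.7369 = 0.64809809694
For no arbitrage the full-cycle product must be 1, so the missing rate is 1 / 0.64809809694 ≈ 1.542976.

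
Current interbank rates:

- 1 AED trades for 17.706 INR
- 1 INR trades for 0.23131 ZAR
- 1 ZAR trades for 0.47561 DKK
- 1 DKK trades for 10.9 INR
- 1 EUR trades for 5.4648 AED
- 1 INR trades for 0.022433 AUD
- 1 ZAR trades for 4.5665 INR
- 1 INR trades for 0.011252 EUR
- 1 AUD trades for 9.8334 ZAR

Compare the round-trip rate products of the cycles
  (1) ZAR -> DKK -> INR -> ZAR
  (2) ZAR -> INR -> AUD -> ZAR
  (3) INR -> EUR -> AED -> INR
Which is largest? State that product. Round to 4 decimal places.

(1) 0.47561 × 10.9 × 0.23131 = 1.19915
(2) 4.5665 × 0.022433 × 9.8334 = 1.00734
(3) 0.011252 × 5.4648 × 17.706 = 1.08874
Highest is cycle (1) at 1.1991 (>1, arbitrage).

1.1991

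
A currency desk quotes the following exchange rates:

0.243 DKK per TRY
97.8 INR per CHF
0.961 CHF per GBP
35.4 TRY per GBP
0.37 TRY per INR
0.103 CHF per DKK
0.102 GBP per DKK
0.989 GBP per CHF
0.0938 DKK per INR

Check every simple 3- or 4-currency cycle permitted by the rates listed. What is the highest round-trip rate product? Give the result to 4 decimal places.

0.9449

CHF→INR→DKK→CHF: 97.8 × 0.0938 × 0.103 = 0.94488
CHF→INR→TRY→DKK→CHF: 97.8 × 0.37 × 0.243 × 0.103 = 0.90570
GBP→CHF→INR→DKK→GBP: 0.961 × 97.8 × 0.0938 × 0.102 = 0.89922
GBP→TRY→DKK→GBP: 35.4 × 0.243 × 0.102 = 0.87742
GBP→TRY→DKK→CHF→GBP: 35.4 × 0.243 × 0.103 × 0.989 = 0.87628
Maximum is CHF→INR→DKK→CHF at 0.9449; no arbitrage — every cycle loses value.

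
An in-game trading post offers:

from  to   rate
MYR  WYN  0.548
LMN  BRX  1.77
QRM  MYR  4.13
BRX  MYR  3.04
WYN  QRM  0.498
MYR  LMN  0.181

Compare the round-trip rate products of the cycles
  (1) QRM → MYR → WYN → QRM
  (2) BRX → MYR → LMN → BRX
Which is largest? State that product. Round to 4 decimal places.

1.1271

(1) 4.13 × 0.548 × 0.498 = 1.12709
(2) 3.04 × 0.181 × 1.77 = 0.97392
Highest is cycle (1) at 1.1271 (>1, arbitrage).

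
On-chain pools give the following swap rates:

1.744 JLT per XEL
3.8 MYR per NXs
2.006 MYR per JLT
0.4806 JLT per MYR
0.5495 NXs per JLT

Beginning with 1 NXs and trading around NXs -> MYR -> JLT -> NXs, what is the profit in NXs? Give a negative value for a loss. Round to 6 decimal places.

0.003541

1 NXs × 3.8 = 3.8 MYR
3.8 MYR × 0.4806 = 1.82628 JLT
1.82628 JLT × 0.5495 = 1.00354086 NXs
Net change: 1.00354086 − 1 = 0.00354086 NXs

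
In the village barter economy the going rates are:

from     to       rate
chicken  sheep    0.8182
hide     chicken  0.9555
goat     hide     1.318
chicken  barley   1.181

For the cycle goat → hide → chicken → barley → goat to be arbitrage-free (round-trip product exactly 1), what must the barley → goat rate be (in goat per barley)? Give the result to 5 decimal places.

0.67236

Known legs of the cycle: 1.318 × 0.9555 × 1.181 = 1.487291169
For no arbitrage the full-cycle product must be 1, so the missing rate is 1 / 1.487291169 ≈ 0.6723633.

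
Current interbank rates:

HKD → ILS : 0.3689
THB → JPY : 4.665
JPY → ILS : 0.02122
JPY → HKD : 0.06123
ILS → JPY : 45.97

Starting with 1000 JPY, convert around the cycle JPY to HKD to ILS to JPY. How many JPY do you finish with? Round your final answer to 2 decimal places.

1038.36

1000 JPY × 0.06123 = 61.23 HKD
61.23 HKD × 0.3689 = 22.587747 ILS
22.587747 ILS × 45.97 = 1038.35872959 JPY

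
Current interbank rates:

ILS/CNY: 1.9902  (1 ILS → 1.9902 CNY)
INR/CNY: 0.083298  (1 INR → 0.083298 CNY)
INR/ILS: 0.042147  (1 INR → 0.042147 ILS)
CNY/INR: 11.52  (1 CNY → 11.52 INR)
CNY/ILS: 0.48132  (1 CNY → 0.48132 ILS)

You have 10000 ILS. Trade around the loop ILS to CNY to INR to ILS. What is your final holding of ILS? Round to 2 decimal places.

10000 ILS × 1.9902 = 19902 CNY
19902 CNY × 11.52 = 229271.04 INR
229271.04 INR × 0.042147 = 9663.08652288 ILS

9663.09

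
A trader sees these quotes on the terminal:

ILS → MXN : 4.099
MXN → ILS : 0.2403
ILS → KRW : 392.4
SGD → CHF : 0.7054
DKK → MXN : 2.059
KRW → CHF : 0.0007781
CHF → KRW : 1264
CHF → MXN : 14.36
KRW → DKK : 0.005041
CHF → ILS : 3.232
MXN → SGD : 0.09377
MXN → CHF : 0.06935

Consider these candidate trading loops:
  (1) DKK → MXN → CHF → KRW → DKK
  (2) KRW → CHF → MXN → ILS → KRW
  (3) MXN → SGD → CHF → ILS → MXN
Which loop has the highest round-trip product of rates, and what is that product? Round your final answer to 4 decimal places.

1.0536

(1) 2.059 × 0.06935 × 1264 × 0.005041 = 0.90984
(2) 0.0007781 × 14.36 × 0.2403 × 392.4 = 1.05359
(3) 0.09377 × 0.7054 × 3.232 × 4.099 = 0.87629
Highest is cycle (2) at 1.0536 (>1, arbitrage).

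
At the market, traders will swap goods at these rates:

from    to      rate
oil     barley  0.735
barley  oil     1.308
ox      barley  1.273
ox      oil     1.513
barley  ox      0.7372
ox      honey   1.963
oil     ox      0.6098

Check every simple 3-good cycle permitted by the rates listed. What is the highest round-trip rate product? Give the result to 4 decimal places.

1.0154

ox→barley→oil→ox: 1.273 × 1.308 × 0.6098 = 1.01537
ox→oil→barley→ox: 1.513 × 0.735 × 0.7372 = 0.81981
Maximum is ox→barley→oil→ox at 1.0154; arbitrage exists.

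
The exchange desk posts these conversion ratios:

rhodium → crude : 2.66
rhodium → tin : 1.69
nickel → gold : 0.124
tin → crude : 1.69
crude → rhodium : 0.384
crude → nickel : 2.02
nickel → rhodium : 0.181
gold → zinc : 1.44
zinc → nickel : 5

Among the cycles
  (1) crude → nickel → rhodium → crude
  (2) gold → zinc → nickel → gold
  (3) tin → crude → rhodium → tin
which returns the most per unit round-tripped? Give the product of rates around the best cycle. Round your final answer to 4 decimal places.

(1) 2.02 × 0.181 × 2.66 = 0.97255
(2) 1.44 × 5 × 0.124 = 0.89280
(3) 1.69 × 0.384 × 1.69 = 1.09674
Highest is cycle (3) at 1.0967 (>1, arbitrage).

1.0967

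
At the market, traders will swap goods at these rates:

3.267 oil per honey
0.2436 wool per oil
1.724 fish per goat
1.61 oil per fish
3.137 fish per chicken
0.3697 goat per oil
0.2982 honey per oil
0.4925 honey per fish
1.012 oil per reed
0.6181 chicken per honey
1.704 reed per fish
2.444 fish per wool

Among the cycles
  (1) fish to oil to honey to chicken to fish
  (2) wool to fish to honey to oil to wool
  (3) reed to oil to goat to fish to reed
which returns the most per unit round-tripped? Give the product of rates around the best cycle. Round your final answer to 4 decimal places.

1.0991

(1) 1.61 × 0.2982 × 0.6181 × 3.137 = 0.93091
(2) 2.444 × 0.4925 × 3.267 × 0.2436 = 0.95793
(3) 1.012 × 0.3697 × 1.724 × 1.704 = 1.09910
Highest is cycle (3) at 1.0991 (>1, arbitrage).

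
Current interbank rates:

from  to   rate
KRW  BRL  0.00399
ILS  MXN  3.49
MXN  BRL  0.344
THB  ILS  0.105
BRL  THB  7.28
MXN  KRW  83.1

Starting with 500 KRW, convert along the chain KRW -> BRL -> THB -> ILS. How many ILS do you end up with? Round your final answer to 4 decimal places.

500 KRW × 0.00399 = 1.995 BRL
1.995 BRL × 7.28 = 14.5236 THB
14.5236 THB × 0.105 = 1.524978 ILS

1.5250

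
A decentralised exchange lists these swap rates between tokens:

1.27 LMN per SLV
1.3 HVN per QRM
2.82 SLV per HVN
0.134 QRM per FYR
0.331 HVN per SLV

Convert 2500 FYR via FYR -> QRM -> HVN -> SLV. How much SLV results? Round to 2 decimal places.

2500 FYR × 0.134 = 335 QRM
335 QRM × 1.3 = 435.5 HVN
435.5 HVN × 2.82 = 1228.11 SLV

1228.11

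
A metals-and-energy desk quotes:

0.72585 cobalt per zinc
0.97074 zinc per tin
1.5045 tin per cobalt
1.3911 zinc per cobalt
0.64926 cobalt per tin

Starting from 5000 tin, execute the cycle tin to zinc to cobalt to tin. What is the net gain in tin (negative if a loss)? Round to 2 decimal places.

5000 tin × 0.97074 = 4853.7 zinc
4853.7 zinc × 0.72585 = 3523.058145 cobalt
3523.058145 cobalt × 1.5045 = 5300.4409791525 tin
Net change: 5300.4409791525 − 5000 = 300.4409791525 tin

300.44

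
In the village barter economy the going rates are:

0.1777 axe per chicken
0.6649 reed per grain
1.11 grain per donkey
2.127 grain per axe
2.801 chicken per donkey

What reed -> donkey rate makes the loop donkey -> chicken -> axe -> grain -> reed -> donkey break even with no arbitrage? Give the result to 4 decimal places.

Known legs of the cycle: 2.801 × 0.1777 × 2.127 × 0.6649 = 0.70392170964471
For no arbitrage the full-cycle product must be 1, so the missing rate is 1 / 0.70392170964471 ≈ 1.420613.

1.4206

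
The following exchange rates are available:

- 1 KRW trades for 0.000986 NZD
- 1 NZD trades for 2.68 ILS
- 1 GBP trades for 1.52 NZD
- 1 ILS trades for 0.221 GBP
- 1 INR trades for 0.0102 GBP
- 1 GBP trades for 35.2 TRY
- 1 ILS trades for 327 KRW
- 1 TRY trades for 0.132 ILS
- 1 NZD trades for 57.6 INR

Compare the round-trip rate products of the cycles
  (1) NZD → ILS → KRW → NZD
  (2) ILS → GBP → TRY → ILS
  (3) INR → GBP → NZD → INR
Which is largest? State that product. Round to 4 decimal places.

(1) 2.68 × 327 × 0.000986 = 0.86409
(2) 0.221 × 35.2 × 0.132 = 1.02685
(3) 0.0102 × 1.52 × 57.6 = 0.89303
Highest is cycle (2) at 1.0269 (>1, arbitrage).

1.0269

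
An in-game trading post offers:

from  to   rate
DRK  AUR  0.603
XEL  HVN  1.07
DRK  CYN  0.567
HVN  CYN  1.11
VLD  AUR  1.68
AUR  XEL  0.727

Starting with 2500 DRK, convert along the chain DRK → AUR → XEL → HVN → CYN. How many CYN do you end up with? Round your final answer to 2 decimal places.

2500 DRK × 0.603 = 1507.5 AUR
1507.5 AUR × 0.727 = 1095.9525 XEL
1095.9525 XEL × 1.07 = 1172.669175 HVN
1172.669175 HVN × 1.11 = 1301.66278425 CYN

1301.66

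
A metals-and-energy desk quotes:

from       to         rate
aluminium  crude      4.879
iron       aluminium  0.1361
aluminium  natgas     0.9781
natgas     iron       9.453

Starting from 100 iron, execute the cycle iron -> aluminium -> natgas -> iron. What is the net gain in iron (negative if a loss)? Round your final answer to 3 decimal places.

100 iron × 0.1361 = 13.61 aluminium
13.61 aluminium × 0.9781 = 13.311941 natgas
13.311941 natgas × 9.453 = 125.837778273 iron
Net change: 125.837778273 − 100 = 25.837778273 iron

25.838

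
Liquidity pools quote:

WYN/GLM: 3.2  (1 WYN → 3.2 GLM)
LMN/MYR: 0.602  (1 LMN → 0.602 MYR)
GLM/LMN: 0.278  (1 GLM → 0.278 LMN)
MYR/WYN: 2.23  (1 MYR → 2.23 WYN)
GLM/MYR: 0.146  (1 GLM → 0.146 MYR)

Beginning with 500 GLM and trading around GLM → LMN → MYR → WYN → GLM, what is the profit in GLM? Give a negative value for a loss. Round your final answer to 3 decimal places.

97.126

500 GLM × 0.278 = 139 LMN
139 LMN × 0.602 = 83.678 MYR
83.678 MYR × 2.23 = 186.60194 WYN
186.60194 WYN × 3.2 = 597.126208 GLM
Net change: 597.126208 − 500 = 97.126208 GLM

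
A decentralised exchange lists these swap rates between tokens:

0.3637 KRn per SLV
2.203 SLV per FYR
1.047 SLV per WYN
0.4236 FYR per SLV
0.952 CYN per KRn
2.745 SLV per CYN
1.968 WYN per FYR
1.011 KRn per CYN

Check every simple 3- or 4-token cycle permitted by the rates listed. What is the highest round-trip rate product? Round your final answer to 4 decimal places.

CYN→SLV→KRn→CYN: 2.745 × 0.3637 × 0.952 = 0.95044
SLV→FYR→WYN→SLV: 0.4236 × 1.968 × 1.047 = 0.87283
Maximum is CYN→SLV→KRn→CYN at 0.9504; no arbitrage — every cycle loses value.

0.9504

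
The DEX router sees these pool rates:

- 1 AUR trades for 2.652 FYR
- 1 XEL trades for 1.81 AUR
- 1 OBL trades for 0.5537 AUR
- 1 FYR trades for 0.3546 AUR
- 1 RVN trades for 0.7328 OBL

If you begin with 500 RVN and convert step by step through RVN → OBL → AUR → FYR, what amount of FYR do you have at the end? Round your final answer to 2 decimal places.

500 RVN × 0.7328 = 366.4 OBL
366.4 OBL × 0.5537 = 202.87568 AUR
202.87568 AUR × 2.652 = 538.02630336 FYR

538.03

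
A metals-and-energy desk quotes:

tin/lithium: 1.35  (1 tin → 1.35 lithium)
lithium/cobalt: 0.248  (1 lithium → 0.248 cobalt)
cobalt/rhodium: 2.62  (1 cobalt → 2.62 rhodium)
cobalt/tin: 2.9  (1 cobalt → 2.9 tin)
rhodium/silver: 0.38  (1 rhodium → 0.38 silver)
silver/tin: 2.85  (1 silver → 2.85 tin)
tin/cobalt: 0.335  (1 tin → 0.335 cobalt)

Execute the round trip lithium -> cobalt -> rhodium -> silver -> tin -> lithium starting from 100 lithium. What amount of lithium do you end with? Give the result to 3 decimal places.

94.998

100 lithium × 0.248 = 24.8 cobalt
24.8 cobalt × 2.62 = 64.976 rhodium
64.976 rhodium × 0.38 = 24.69088 silver
24.69088 silver × 2.85 = 70.369008 tin
70.369008 tin × 1.35 = 94.9981608 lithium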